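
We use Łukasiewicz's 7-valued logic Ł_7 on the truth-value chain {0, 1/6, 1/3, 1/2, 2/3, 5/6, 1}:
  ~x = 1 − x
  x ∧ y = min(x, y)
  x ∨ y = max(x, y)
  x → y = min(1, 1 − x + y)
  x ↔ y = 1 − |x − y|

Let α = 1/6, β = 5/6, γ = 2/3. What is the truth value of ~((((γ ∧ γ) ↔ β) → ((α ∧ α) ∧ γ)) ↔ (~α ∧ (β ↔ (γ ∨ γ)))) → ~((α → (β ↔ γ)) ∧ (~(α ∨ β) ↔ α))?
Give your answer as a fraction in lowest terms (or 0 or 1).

γ ∧ γ = 2/3 ∧ 2/3 = 2/3
(γ ∧ γ) ↔ β = 2/3 ↔ 5/6 = 5/6
α ∧ α = 1/6 ∧ 1/6 = 1/6
(α ∧ α) ∧ γ = 1/6 ∧ 2/3 = 1/6
((γ ∧ γ) ↔ β) → ((α ∧ α) ∧ γ) = 5/6 → 1/6 = 1/3
~α = ~1/6 = 5/6
γ ∨ γ = 2/3 ∨ 2/3 = 2/3
β ↔ (γ ∨ γ) = 5/6 ↔ 2/3 = 5/6
~α ∧ (β ↔ (γ ∨ γ)) = 5/6 ∧ 5/6 = 5/6
(((γ ∧ γ) ↔ β) → ((α ∧ α) ∧ γ)) ↔ (~α ∧ (β ↔ (γ ∨ γ))) = 1/3 ↔ 5/6 = 1/2
~((((γ ∧ γ) ↔ β) → ((α ∧ α) ∧ γ)) ↔ (~α ∧ (β ↔ (γ ∨ γ)))) = ~1/2 = 1/2
β ↔ γ = 5/6 ↔ 2/3 = 5/6
α → (β ↔ γ) = 1/6 → 5/6 = 1
α ∨ β = 1/6 ∨ 5/6 = 5/6
~(α ∨ β) = ~5/6 = 1/6
~(α ∨ β) ↔ α = 1/6 ↔ 1/6 = 1
(α → (β ↔ γ)) ∧ (~(α ∨ β) ↔ α) = 1 ∧ 1 = 1
~((α → (β ↔ γ)) ∧ (~(α ∨ β) ↔ α)) = ~1 = 0
~((((γ ∧ γ) ↔ β) → ((α ∧ α) ∧ γ)) ↔ (~α ∧ (β ↔ (γ ∨ γ)))) → ~((α → (β ↔ γ)) ∧ (~(α ∨ β) ↔ α)) = 1/2 → 0 = 1/2

1/2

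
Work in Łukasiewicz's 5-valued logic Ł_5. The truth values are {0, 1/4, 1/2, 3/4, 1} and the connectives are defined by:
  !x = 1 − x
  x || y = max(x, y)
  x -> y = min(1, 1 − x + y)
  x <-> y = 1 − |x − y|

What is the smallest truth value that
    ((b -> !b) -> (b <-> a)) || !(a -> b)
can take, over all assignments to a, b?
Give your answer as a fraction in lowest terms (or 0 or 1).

1/2

Take a = 0, b = 1/2:
!b = !1/2 = 1/2
b -> !b = 1/2 -> 1/2 = 1
b <-> a = 1/2 <-> 0 = 1/2
(b -> !b) -> (b <-> a) = 1 -> 1/2 = 1/2
a -> b = 0 -> 1/2 = 1
!(a -> b) = !1 = 0
((b -> !b) -> (b <-> a)) || !(a -> b) = 1/2 || 0 = 1/2
No assignment yields a value below 1/2, so this is the minimum.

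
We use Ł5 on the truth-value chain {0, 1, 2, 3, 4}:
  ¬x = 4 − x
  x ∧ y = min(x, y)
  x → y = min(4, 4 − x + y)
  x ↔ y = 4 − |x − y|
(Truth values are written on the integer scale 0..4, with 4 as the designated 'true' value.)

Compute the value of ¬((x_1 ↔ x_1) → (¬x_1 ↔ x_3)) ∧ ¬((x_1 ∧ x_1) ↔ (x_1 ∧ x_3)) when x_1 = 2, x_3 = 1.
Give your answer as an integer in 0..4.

x_1 ↔ x_1 = 2 ↔ 2 = 4
¬x_1 = ¬2 = 2
¬x_1 ↔ x_3 = 2 ↔ 1 = 3
(x_1 ↔ x_1) → (¬x_1 ↔ x_3) = 4 → 3 = 3
¬((x_1 ↔ x_1) → (¬x_1 ↔ x_3)) = ¬3 = 1
x_1 ∧ x_1 = 2 ∧ 2 = 2
x_1 ∧ x_3 = 2 ∧ 1 = 1
(x_1 ∧ x_1) ↔ (x_1 ∧ x_3) = 2 ↔ 1 = 3
¬((x_1 ∧ x_1) ↔ (x_1 ∧ x_3)) = ¬3 = 1
¬((x_1 ↔ x_1) → (¬x_1 ↔ x_3)) ∧ ¬((x_1 ∧ x_1) ↔ (x_1 ∧ x_3)) = 1 ∧ 1 = 1

1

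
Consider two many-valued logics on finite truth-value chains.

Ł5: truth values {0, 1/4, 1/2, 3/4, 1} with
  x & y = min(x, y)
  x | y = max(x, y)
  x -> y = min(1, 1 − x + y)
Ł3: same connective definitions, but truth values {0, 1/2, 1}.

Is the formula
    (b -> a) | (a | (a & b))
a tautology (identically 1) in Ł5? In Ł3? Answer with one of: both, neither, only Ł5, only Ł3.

neither

In Ł5: at a = 0, b = 1/4 the value is 3/4 — not a tautology.
In Ł3: at a = 0, b = 1/2 the value is 1/2 — not a tautology.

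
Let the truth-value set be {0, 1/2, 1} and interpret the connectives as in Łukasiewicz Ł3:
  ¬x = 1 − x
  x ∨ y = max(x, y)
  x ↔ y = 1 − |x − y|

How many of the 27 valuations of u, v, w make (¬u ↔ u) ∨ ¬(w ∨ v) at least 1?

value 1: 11 assignments (counts)
value 1/2: 6 assignments
value 0: 10 assignments
So 11 of the 27 assignments meet the threshold.

11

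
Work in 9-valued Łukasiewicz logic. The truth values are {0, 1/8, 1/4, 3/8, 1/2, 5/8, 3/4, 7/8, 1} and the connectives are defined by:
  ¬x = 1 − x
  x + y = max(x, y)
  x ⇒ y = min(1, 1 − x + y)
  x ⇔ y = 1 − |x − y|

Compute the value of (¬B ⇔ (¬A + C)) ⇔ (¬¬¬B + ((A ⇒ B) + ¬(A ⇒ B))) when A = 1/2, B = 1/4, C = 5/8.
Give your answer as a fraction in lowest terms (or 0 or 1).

¬B = ¬1/4 = 3/4
¬A = ¬1/2 = 1/2
¬A + C = 1/2 + 5/8 = 5/8
¬B ⇔ (¬A + C) = 3/4 ⇔ 5/8 = 7/8
¬B = ¬1/4 = 3/4
¬¬B = ¬3/4 = 1/4
¬¬¬B = ¬1/4 = 3/4
A ⇒ B = 1/2 ⇒ 1/4 = 3/4
A ⇒ B = 1/2 ⇒ 1/4 = 3/4
¬(A ⇒ B) = ¬3/4 = 1/4
(A ⇒ B) + ¬(A ⇒ B) = 3/4 + 1/4 = 3/4
¬¬¬B + ((A ⇒ B) + ¬(A ⇒ B)) = 3/4 + 3/4 = 3/4
(¬B ⇔ (¬A + C)) ⇔ (¬¬¬B + ((A ⇒ B) + ¬(A ⇒ B))) = 7/8 ⇔ 3/4 = 7/8

7/8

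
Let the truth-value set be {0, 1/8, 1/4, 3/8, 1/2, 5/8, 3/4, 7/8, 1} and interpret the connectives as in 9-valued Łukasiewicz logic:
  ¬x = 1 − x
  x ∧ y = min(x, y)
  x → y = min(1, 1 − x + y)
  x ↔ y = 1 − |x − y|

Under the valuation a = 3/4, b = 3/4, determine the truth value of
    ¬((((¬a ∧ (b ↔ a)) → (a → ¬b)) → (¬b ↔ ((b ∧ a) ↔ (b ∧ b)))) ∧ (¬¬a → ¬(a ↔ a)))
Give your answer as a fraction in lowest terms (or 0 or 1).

¬a = ¬3/4 = 1/4
b ↔ a = 3/4 ↔ 3/4 = 1
¬a ∧ (b ↔ a) = 1/4 ∧ 1 = 1/4
¬b = ¬3/4 = 1/4
a → ¬b = 3/4 → 1/4 = 1/2
(¬a ∧ (b ↔ a)) → (a → ¬b) = 1/4 → 1/2 = 1
¬b = ¬3/4 = 1/4
b ∧ a = 3/4 ∧ 3/4 = 3/4
b ∧ b = 3/4 ∧ 3/4 = 3/4
(b ∧ a) ↔ (b ∧ b) = 3/4 ↔ 3/4 = 1
¬b ↔ ((b ∧ a) ↔ (b ∧ b)) = 1/4 ↔ 1 = 1/4
((¬a ∧ (b ↔ a)) → (a → ¬b)) → (¬b ↔ ((b ∧ a) ↔ (b ∧ b))) = 1 → 1/4 = 1/4
¬a = ¬3/4 = 1/4
¬¬a = ¬1/4 = 3/4
a ↔ a = 3/4 ↔ 3/4 = 1
¬(a ↔ a) = ¬1 = 0
¬¬a → ¬(a ↔ a) = 3/4 → 0 = 1/4
(((¬a ∧ (b ↔ a)) → (a → ¬b)) → (¬b ↔ ((b ∧ a) ↔ (b ∧ b)))) ∧ (¬¬a → ¬(a ↔ a)) = 1/4 ∧ 1/4 = 1/4
¬((((¬a ∧ (b ↔ a)) → (a → ¬b)) → (¬b ↔ ((b ∧ a) ↔ (b ∧ b)))) ∧ (¬¬a → ¬(a ↔ a))) = ¬1/4 = 3/4

3/4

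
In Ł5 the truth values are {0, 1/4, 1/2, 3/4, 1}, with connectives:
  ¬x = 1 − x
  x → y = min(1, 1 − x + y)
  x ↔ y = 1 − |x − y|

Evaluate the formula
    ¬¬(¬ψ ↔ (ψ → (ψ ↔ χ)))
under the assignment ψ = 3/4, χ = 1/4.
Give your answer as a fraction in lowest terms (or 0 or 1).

¬ψ = ¬3/4 = 1/4
ψ ↔ χ = 3/4 ↔ 1/4 = 1/2
ψ → (ψ ↔ χ) = 3/4 → 1/2 = 3/4
¬ψ ↔ (ψ → (ψ ↔ χ)) = 1/4 ↔ 3/4 = 1/2
¬(¬ψ ↔ (ψ → (ψ ↔ χ))) = ¬1/2 = 1/2
¬¬(¬ψ ↔ (ψ → (ψ ↔ χ))) = ¬1/2 = 1/2

1/2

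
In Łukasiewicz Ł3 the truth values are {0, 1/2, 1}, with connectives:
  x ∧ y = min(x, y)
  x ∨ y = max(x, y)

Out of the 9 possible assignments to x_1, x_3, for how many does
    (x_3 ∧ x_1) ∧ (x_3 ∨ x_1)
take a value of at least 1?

1

x_1 = 0, x_3 = 0 ↦ 0  <
x_1 = 0, x_3 = 1/2 ↦ 0  <
x_1 = 0, x_3 = 1 ↦ 0  <
x_1 = 1/2, x_3 = 0 ↦ 0  <
x_1 = 1/2, x_3 = 1/2 ↦ 1/2  <
x_1 = 1/2, x_3 = 1 ↦ 1/2  <
x_1 = 1, x_3 = 0 ↦ 0  <
x_1 = 1, x_3 = 1/2 ↦ 1/2  <
x_1 = 1, x_3 = 1 ↦ 1  ≥
So 1 of the 9 assignments meets the threshold.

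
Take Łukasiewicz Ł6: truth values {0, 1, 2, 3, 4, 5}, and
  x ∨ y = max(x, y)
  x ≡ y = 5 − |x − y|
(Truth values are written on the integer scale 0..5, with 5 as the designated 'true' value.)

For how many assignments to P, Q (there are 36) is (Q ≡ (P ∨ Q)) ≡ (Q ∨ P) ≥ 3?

25

value 5: 8 assignments (counts)
value 4: 10 assignments (counts)
value 3: 7 assignments (counts)
value 2: 6 assignments
value 1: 3 assignments
value 0: 2 assignments
So 25 of the 36 assignments meet the threshold.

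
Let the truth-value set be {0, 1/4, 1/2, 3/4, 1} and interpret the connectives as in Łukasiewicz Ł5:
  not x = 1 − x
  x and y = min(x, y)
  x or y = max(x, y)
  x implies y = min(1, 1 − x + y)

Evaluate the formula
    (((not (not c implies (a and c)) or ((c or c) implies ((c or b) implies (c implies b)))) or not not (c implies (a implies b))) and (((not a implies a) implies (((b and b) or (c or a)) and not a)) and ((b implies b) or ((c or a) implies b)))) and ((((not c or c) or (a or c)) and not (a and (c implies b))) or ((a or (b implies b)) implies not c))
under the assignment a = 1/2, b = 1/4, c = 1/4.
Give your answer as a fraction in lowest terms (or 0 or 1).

not c = not 1/4 = 3/4
a and c = 1/2 and 1/4 = 1/4
not c implies (a and c) = 3/4 implies 1/4 = 1/2
not (not c implies (a and c)) = not 1/2 = 1/2
c or c = 1/4 or 1/4 = 1/4
c or b = 1/4 or 1/4 = 1/4
c implies b = 1/4 implies 1/4 = 1
(c or b) implies (c implies b) = 1/4 implies 1 = 1
(c or c) implies ((c or b) implies (c implies b)) = 1/4 implies 1 = 1
not (not c implies (a and c)) or ((c or c) implies ((c or b) implies (c implies b))) = 1/2 or 1 = 1
a implies b = 1/2 implies 1/4 = 3/4
c implies (a implies b) = 1/4 implies 3/4 = 1
not (c implies (a implies b)) = not 1 = 0
not not (c implies (a implies b)) = not 0 = 1
(not (not c implies (a and c)) or ((c or c) implies ((c or b) implies (c implies b)))) or not not (c implies (a implies b)) = 1 or 1 = 1
not a = not 1/2 = 1/2
not a implies a = 1/2 implies 1/2 = 1
b and b = 1/4 and 1/4 = 1/4
c or a = 1/4 or 1/2 = 1/2
(b and b) or (c or a) = 1/4 or 1/2 = 1/2
not a = not 1/2 = 1/2
((b and b) or (c or a)) and not a = 1/2 and 1/2 = 1/2
(not a implies a) implies (((b and b) or (c or a)) and not a) = 1 implies 1/2 = 1/2
b implies b = 1/4 implies 1/4 = 1
c or a = 1/4 or 1/2 = 1/2
(c or a) implies b = 1/2 implies 1/4 = 3/4
(b implies b) or ((c or a) implies b) = 1 or 3/4 = 1
((not a implies a) implies (((b and b) or (c or a)) and not a)) and ((b implies b) or ((c or a) implies b)) = 1/2 and 1 = 1/2
((not (not c implies (a and c)) or ((c or c) implies ((c or b) implies (c implies b)))) or not not (c implies (a implies b))) and (((not a implies a) implies (((b and b) or (c or a)) and not a)) and ((b implies b) or ((c or a) implies b))) = 1 and 1/2 = 1/2
not c = not 1/4 = 3/4
not c or c = 3/4 or 1/4 = 3/4
a or c = 1/2 or 1/4 = 1/2
(not c or c) or (a or c) = 3/4 or 1/2 = 3/4
c implies b = 1/4 implies 1/4 = 1
a and (c implies b) = 1/2 and 1 = 1/2
not (a and (c implies b)) = not 1/2 = 1/2
((not c or c) or (a or c)) and not (a and (c implies b)) = 3/4 and 1/2 = 1/2
b implies b = 1/4 implies 1/4 = 1
a or (b implies b) = 1/2 or 1 = 1
not c = not 1/4 = 3/4
(a or (b implies b)) implies not c = 1 implies 3/4 = 3/4
(((not c or c) or (a or c)) and not (a and (c implies b))) or ((a or (b implies b)) implies not c) = 1/2 or 3/4 = 3/4
(((not (not c implies (a and c)) or ((c or c) implies ((c or b) implies (c implies b)))) or not not (c implies (a implies b))) and (((not a implies a) implies (((b and b) or (c or a)) and not a)) and ((b implies b) or ((c or a) implies b)))) and ((((not c or c) or (a or c)) and not (a and (c implies b))) or ((a or (b implies b)) implies not c)) = 1/2 and 3/4 = 1/2

1/2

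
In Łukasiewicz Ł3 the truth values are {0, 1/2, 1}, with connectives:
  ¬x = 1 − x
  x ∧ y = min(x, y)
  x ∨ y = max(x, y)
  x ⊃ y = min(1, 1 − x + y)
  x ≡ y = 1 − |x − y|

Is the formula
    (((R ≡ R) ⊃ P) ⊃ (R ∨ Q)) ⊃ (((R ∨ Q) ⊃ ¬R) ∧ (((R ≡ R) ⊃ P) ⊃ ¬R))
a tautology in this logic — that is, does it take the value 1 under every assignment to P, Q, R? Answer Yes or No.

No

Counterexample: take P = 0, Q = 0, R = 1.
R ≡ R = 1 ≡ 1 = 1
(R ≡ R) ⊃ P = 1 ⊃ 0 = 0
R ∨ Q = 1 ∨ 0 = 1
((R ≡ R) ⊃ P) ⊃ (R ∨ Q) = 0 ⊃ 1 = 1
R ∨ Q = 1 ∨ 0 = 1
¬R = ¬1 = 0
(R ∨ Q) ⊃ ¬R = 1 ⊃ 0 = 0
R ≡ R = 1 ≡ 1 = 1
(R ≡ R) ⊃ P = 1 ⊃ 0 = 0
((R ≡ R) ⊃ P) ⊃ ¬R = 0 ⊃ 0 = 1
((R ∨ Q) ⊃ ¬R) ∧ (((R ≡ R) ⊃ P) ⊃ ¬R) = 0 ∧ 1 = 0
(((R ≡ R) ⊃ P) ⊃ (R ∨ Q)) ⊃ (((R ∨ Q) ⊃ ¬R) ∧ (((R ≡ R) ⊃ P) ⊃ ¬R)) = 1 ⊃ 0 = 0
This gives 0 ≠ 1.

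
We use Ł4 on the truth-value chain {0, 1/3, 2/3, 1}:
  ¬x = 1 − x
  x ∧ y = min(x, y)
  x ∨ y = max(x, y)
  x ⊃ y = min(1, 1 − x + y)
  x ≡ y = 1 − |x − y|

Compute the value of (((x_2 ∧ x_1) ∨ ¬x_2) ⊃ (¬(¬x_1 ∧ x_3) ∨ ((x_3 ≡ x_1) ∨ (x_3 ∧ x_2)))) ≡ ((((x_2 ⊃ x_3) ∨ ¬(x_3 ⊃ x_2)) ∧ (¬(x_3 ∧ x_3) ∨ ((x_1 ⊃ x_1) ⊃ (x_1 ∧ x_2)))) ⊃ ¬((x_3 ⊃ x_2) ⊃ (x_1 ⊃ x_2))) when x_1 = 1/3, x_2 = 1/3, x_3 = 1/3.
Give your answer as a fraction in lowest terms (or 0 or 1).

1/3

x_2 ∧ x_1 = 1/3 ∧ 1/3 = 1/3
¬x_2 = ¬1/3 = 2/3
(x_2 ∧ x_1) ∨ ¬x_2 = 1/3 ∨ 2/3 = 2/3
¬x_1 = ¬1/3 = 2/3
¬x_1 ∧ x_3 = 2/3 ∧ 1/3 = 1/3
¬(¬x_1 ∧ x_3) = ¬1/3 = 2/3
x_3 ≡ x_1 = 1/3 ≡ 1/3 = 1
x_3 ∧ x_2 = 1/3 ∧ 1/3 = 1/3
(x_3 ≡ x_1) ∨ (x_3 ∧ x_2) = 1 ∨ 1/3 = 1
¬(¬x_1 ∧ x_3) ∨ ((x_3 ≡ x_1) ∨ (x_3 ∧ x_2)) = 2/3 ∨ 1 = 1
((x_2 ∧ x_1) ∨ ¬x_2) ⊃ (¬(¬x_1 ∧ x_3) ∨ ((x_3 ≡ x_1) ∨ (x_3 ∧ x_2))) = 2/3 ⊃ 1 = 1
x_2 ⊃ x_3 = 1/3 ⊃ 1/3 = 1
x_3 ⊃ x_2 = 1/3 ⊃ 1/3 = 1
¬(x_3 ⊃ x_2) = ¬1 = 0
(x_2 ⊃ x_3) ∨ ¬(x_3 ⊃ x_2) = 1 ∨ 0 = 1
x_3 ∧ x_3 = 1/3 ∧ 1/3 = 1/3
¬(x_3 ∧ x_3) = ¬1/3 = 2/3
x_1 ⊃ x_1 = 1/3 ⊃ 1/3 = 1
x_1 ∧ x_2 = 1/3 ∧ 1/3 = 1/3
(x_1 ⊃ x_1) ⊃ (x_1 ∧ x_2) = 1 ⊃ 1/3 = 1/3
¬(x_3 ∧ x_3) ∨ ((x_1 ⊃ x_1) ⊃ (x_1 ∧ x_2)) = 2/3 ∨ 1/3 = 2/3
((x_2 ⊃ x_3) ∨ ¬(x_3 ⊃ x_2)) ∧ (¬(x_3 ∧ x_3) ∨ ((x_1 ⊃ x_1) ⊃ (x_1 ∧ x_2))) = 1 ∧ 2/3 = 2/3
x_3 ⊃ x_2 = 1/3 ⊃ 1/3 = 1
x_1 ⊃ x_2 = 1/3 ⊃ 1/3 = 1
(x_3 ⊃ x_2) ⊃ (x_1 ⊃ x_2) = 1 ⊃ 1 = 1
¬((x_3 ⊃ x_2) ⊃ (x_1 ⊃ x_2)) = ¬1 = 0
(((x_2 ⊃ x_3) ∨ ¬(x_3 ⊃ x_2)) ∧ (¬(x_3 ∧ x_3) ∨ ((x_1 ⊃ x_1) ⊃ (x_1 ∧ x_2)))) ⊃ ¬((x_3 ⊃ x_2) ⊃ (x_1 ⊃ x_2)) = 2/3 ⊃ 0 = 1/3
(((x_2 ∧ x_1) ∨ ¬x_2) ⊃ (¬(¬x_1 ∧ x_3) ∨ ((x_3 ≡ x_1) ∨ (x_3 ∧ x_2)))) ≡ ((((x_2 ⊃ x_3) ∨ ¬(x_3 ⊃ x_2)) ∧ (¬(x_3 ∧ x_3) ∨ ((x_1 ⊃ x_1) ⊃ (x_1 ∧ x_2)))) ⊃ ¬((x_3 ⊃ x_2) ⊃ (x_1 ⊃ x_2))) = 1 ≡ 1/3 = 1/3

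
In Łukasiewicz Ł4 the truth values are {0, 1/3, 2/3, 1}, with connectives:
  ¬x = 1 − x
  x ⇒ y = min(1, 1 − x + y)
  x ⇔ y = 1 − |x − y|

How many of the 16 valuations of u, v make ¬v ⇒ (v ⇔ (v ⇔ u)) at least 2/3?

14

u = 0, v = 0 ↦ 0  <
u = 0, v = 1/3 ↦ 1  ≥
u = 0, v = 2/3 ↦ 1  ≥
u = 0, v = 1 ↦ 1  ≥
u = 1/3, v = 0 ↦ 1/3  <
u = 1/3, v = 1/3 ↦ 2/3  ≥
u = 1/3, v = 2/3 ↦ 1  ≥
u = 1/3, v = 1 ↦ 1  ≥
u = 2/3, v = 0 ↦ 2/3  ≥
u = 2/3, v = 1/3 ↦ 1  ≥
u = 2/3, v = 2/3 ↦ 1  ≥
u = 2/3, v = 1 ↦ 1  ≥
u = 1, v = 0 ↦ 1  ≥
u = 1, v = 1/3 ↦ 1  ≥
u = 1, v = 2/3 ↦ 1  ≥
u = 1, v = 1 ↦ 1  ≥
So 14 of the 16 assignments meet the threshold.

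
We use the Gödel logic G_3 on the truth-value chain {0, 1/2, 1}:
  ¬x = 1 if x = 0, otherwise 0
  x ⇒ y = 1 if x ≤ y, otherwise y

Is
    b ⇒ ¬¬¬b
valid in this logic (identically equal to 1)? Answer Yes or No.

Counterexample: take b = 1/2.
¬b = ¬1/2 = 0
¬¬b = ¬0 = 1
¬¬¬b = ¬1 = 0
b ⇒ ¬¬¬b = 1/2 ⇒ 0 = 0
This gives 0 ≠ 1.

No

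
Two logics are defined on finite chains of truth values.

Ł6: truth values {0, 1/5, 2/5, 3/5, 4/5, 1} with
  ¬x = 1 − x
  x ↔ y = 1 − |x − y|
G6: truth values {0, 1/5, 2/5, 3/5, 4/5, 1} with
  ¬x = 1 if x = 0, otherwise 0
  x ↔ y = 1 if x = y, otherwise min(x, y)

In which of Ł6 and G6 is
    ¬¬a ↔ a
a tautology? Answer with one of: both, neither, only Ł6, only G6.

only Ł6

In Ł6: every assignment gives 1 — tautology.
In G6: at a = 1/5 the value is 1/5 — not a tautology.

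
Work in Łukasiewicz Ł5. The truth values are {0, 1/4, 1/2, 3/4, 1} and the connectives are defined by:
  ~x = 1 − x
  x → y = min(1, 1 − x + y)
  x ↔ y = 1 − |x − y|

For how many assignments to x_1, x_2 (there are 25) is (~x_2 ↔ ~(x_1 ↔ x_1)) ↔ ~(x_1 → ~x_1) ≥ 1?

5

value 1: 5 assignments (counts)
value 3/4: 6 assignments
value 1/2: 6 assignments
value 1/4: 4 assignments
value 0: 4 assignments
So 5 of the 25 assignments meet the threshold.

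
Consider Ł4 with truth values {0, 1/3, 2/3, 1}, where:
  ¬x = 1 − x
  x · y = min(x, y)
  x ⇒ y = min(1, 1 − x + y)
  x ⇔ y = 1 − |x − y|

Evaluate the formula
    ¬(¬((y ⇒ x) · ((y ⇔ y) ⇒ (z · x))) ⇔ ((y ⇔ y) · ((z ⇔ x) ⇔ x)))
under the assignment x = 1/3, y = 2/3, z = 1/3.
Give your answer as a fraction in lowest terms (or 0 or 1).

1/3

y ⇒ x = 2/3 ⇒ 1/3 = 2/3
y ⇔ y = 2/3 ⇔ 2/3 = 1
z · x = 1/3 · 1/3 = 1/3
(y ⇔ y) ⇒ (z · x) = 1 ⇒ 1/3 = 1/3
(y ⇒ x) · ((y ⇔ y) ⇒ (z · x)) = 2/3 · 1/3 = 1/3
¬((y ⇒ x) · ((y ⇔ y) ⇒ (z · x))) = ¬1/3 = 2/3
y ⇔ y = 2/3 ⇔ 2/3 = 1
z ⇔ x = 1/3 ⇔ 1/3 = 1
(z ⇔ x) ⇔ x = 1 ⇔ 1/3 = 1/3
(y ⇔ y) · ((z ⇔ x) ⇔ x) = 1 · 1/3 = 1/3
¬((y ⇒ x) · ((y ⇔ y) ⇒ (z · x))) ⇔ ((y ⇔ y) · ((z ⇔ x) ⇔ x)) = 2/3 ⇔ 1/3 = 2/3
¬(¬((y ⇒ x) · ((y ⇔ y) ⇒ (z · x))) ⇔ ((y ⇔ y) · ((z ⇔ x) ⇔ x))) = ¬2/3 = 1/3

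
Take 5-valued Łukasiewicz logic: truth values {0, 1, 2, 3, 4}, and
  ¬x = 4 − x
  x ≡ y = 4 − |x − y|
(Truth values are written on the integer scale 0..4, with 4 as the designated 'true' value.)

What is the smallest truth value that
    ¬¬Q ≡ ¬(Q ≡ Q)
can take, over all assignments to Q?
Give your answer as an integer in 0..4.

Take Q = 4:
¬Q = ¬4 = 0
¬¬Q = ¬0 = 4
Q ≡ Q = 4 ≡ 4 = 4
¬(Q ≡ Q) = ¬4 = 0
¬¬Q ≡ ¬(Q ≡ Q) = 4 ≡ 0 = 0
No assignment yields a value below 0, so this is the minimum.

0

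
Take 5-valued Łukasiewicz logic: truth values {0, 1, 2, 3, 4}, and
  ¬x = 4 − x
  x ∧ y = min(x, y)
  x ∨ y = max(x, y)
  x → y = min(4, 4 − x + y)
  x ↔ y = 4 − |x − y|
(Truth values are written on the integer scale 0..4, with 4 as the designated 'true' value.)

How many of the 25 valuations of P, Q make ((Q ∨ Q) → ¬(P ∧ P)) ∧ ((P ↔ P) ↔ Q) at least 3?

value 4: 1 assignment (counts)
value 3: 4 assignments (counts)
value 2: 7 assignments
value 1: 7 assignments
value 0: 6 assignments
So 5 of the 25 assignments meet the threshold.

5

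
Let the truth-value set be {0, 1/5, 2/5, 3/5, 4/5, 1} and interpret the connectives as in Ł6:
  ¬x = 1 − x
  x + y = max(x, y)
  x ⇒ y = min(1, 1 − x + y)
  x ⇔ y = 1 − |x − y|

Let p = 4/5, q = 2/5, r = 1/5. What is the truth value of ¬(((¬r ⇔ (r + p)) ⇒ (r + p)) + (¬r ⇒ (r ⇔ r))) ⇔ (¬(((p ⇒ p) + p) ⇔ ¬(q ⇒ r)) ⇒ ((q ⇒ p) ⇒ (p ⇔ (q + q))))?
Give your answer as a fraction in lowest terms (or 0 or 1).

¬r = ¬1/5 = 4/5
r + p = 1/5 + 4/5 = 4/5
¬r ⇔ (r + p) = 4/5 ⇔ 4/5 = 1
r + p = 1/5 + 4/5 = 4/5
(¬r ⇔ (r + p)) ⇒ (r + p) = 1 ⇒ 4/5 = 4/5
¬r = ¬1/5 = 4/5
r ⇔ r = 1/5 ⇔ 1/5 = 1
¬r ⇒ (r ⇔ r) = 4/5 ⇒ 1 = 1
((¬r ⇔ (r + p)) ⇒ (r + p)) + (¬r ⇒ (r ⇔ r)) = 4/5 + 1 = 1
¬(((¬r ⇔ (r + p)) ⇒ (r + p)) + (¬r ⇒ (r ⇔ r))) = ¬1 = 0
p ⇒ p = 4/5 ⇒ 4/5 = 1
(p ⇒ p) + p = 1 + 4/5 = 1
q ⇒ r = 2/5 ⇒ 1/5 = 4/5
¬(q ⇒ r) = ¬4/5 = 1/5
((p ⇒ p) + p) ⇔ ¬(q ⇒ r) = 1 ⇔ 1/5 = 1/5
¬(((p ⇒ p) + p) ⇔ ¬(q ⇒ r)) = ¬1/5 = 4/5
q ⇒ p = 2/5 ⇒ 4/5 = 1
q + q = 2/5 + 2/5 = 2/5
p ⇔ (q + q) = 4/5 ⇔ 2/5 = 3/5
(q ⇒ p) ⇒ (p ⇔ (q + q)) = 1 ⇒ 3/5 = 3/5
¬(((p ⇒ p) + p) ⇔ ¬(q ⇒ r)) ⇒ ((q ⇒ p) ⇒ (p ⇔ (q + q))) = 4/5 ⇒ 3/5 = 4/5
¬(((¬r ⇔ (r + p)) ⇒ (r + p)) + (¬r ⇒ (r ⇔ r))) ⇔ (¬(((p ⇒ p) + p) ⇔ ¬(q ⇒ r)) ⇒ ((q ⇒ p) ⇒ (p ⇔ (q + q)))) = 0 ⇔ 4/5 = 1/5

1/5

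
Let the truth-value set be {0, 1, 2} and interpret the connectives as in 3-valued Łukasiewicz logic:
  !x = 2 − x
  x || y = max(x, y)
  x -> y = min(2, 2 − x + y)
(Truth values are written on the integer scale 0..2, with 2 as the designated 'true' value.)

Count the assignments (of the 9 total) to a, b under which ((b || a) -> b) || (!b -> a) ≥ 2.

8

a = 0, b = 0 ↦ 2  ≥
a = 0, b = 1 ↦ 2  ≥
a = 0, b = 2 ↦ 2  ≥
a = 1, b = 0 ↦ 1  <
a = 1, b = 1 ↦ 2  ≥
a = 1, b = 2 ↦ 2  ≥
a = 2, b = 0 ↦ 2  ≥
a = 2, b = 1 ↦ 2  ≥
a = 2, b = 2 ↦ 2  ≥
So 8 of the 9 assignments meet the threshold.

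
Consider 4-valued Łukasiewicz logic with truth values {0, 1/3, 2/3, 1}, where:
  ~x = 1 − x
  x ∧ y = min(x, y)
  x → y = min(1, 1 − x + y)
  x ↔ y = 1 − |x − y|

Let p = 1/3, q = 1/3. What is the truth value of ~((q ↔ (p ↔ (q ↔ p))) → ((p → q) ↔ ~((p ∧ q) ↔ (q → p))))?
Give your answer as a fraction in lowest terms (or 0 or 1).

1/3

q ↔ p = 1/3 ↔ 1/3 = 1
p ↔ (q ↔ p) = 1/3 ↔ 1 = 1/3
q ↔ (p ↔ (q ↔ p)) = 1/3 ↔ 1/3 = 1
p → q = 1/3 → 1/3 = 1
p ∧ q = 1/3 ∧ 1/3 = 1/3
q → p = 1/3 → 1/3 = 1
(p ∧ q) ↔ (q → p) = 1/3 ↔ 1 = 1/3
~((p ∧ q) ↔ (q → p)) = ~1/3 = 2/3
(p → q) ↔ ~((p ∧ q) ↔ (q → p)) = 1 ↔ 2/3 = 2/3
(q ↔ (p ↔ (q ↔ p))) → ((p → q) ↔ ~((p ∧ q) ↔ (q → p))) = 1 → 2/3 = 2/3
~((q ↔ (p ↔ (q ↔ p))) → ((p → q) ↔ ~((p ∧ q) ↔ (q → p)))) = ~2/3 = 1/3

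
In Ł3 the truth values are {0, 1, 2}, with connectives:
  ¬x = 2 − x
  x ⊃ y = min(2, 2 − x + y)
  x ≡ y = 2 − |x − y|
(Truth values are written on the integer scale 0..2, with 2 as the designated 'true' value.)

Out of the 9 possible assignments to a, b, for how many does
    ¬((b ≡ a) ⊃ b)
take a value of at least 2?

1

a = 0, b = 0 ↦ 2  ≥
a = 0, b = 1 ↦ 0  <
a = 0, b = 2 ↦ 0  <
a = 1, b = 0 ↦ 1  <
a = 1, b = 1 ↦ 1  <
a = 1, b = 2 ↦ 0  <
a = 2, b = 0 ↦ 0  <
a = 2, b = 1 ↦ 0  <
a = 2, b = 2 ↦ 0  <
So 1 of the 9 assignments meets the threshold.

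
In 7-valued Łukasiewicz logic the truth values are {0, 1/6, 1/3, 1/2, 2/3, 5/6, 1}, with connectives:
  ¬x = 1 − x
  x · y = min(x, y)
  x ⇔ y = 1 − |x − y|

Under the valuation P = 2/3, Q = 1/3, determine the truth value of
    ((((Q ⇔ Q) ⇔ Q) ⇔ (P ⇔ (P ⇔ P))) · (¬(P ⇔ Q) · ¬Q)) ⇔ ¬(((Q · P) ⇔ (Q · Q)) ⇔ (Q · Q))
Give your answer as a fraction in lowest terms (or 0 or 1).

2/3

Q ⇔ Q = 1/3 ⇔ 1/3 = 1
(Q ⇔ Q) ⇔ Q = 1 ⇔ 1/3 = 1/3
P ⇔ P = 2/3 ⇔ 2/3 = 1
P ⇔ (P ⇔ P) = 2/3 ⇔ 1 = 2/3
((Q ⇔ Q) ⇔ Q) ⇔ (P ⇔ (P ⇔ P)) = 1/3 ⇔ 2/3 = 2/3
P ⇔ Q = 2/3 ⇔ 1/3 = 2/3
¬(P ⇔ Q) = ¬2/3 = 1/3
¬Q = ¬1/3 = 2/3
¬(P ⇔ Q) · ¬Q = 1/3 · 2/3 = 1/3
(((Q ⇔ Q) ⇔ Q) ⇔ (P ⇔ (P ⇔ P))) · (¬(P ⇔ Q) · ¬Q) = 2/3 · 1/3 = 1/3
Q · P = 1/3 · 2/3 = 1/3
Q · Q = 1/3 · 1/3 = 1/3
(Q · P) ⇔ (Q · Q) = 1/3 ⇔ 1/3 = 1
Q · Q = 1/3 · 1/3 = 1/3
((Q · P) ⇔ (Q · Q)) ⇔ (Q · Q) = 1 ⇔ 1/3 = 1/3
¬(((Q · P) ⇔ (Q · Q)) ⇔ (Q · Q)) = ¬1/3 = 2/3
((((Q ⇔ Q) ⇔ Q) ⇔ (P ⇔ (P ⇔ P))) · (¬(P ⇔ Q) · ¬Q)) ⇔ ¬(((Q · P) ⇔ (Q · Q)) ⇔ (Q · Q)) = 1/3 ⇔ 2/3 = 2/3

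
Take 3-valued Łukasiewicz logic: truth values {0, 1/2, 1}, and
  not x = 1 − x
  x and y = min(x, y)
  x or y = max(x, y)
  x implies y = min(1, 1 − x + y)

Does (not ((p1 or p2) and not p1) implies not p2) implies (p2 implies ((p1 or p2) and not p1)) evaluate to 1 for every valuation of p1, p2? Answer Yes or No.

Yes

p1 = 0, p2 = 0 ↦ 1
p1 = 0, p2 = 1/2 ↦ 1
p1 = 0, p2 = 1 ↦ 1
p1 = 1/2, p2 = 0 ↦ 1
p1 = 1/2, p2 = 1/2 ↦ 1
p1 = 1/2, p2 = 1 ↦ 1
p1 = 1, p2 = 0 ↦ 1
p1 = 1, p2 = 1/2 ↦ 1
p1 = 1, p2 = 1 ↦ 1
Every assignment gives a value ≥ 1.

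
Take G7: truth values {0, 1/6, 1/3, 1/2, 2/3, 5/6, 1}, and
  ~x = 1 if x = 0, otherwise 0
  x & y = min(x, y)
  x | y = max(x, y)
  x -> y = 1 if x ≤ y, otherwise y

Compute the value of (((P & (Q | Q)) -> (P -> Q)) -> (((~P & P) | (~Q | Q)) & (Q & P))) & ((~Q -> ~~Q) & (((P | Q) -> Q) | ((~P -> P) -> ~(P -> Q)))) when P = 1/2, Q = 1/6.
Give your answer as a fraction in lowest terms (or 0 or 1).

Q | Q = 1/6 | 1/6 = 1/6
P & (Q | Q) = 1/2 & 1/6 = 1/6
P -> Q = 1/2 -> 1/6 = 1/6
(P & (Q | Q)) -> (P -> Q) = 1/6 -> 1/6 = 1
~P = ~1/2 = 0
~P & P = 0 & 1/2 = 0
~Q = ~1/6 = 0
~Q | Q = 0 | 1/6 = 1/6
(~P & P) | (~Q | Q) = 0 | 1/6 = 1/6
Q & P = 1/6 & 1/2 = 1/6
((~P & P) | (~Q | Q)) & (Q & P) = 1/6 & 1/6 = 1/6
((P & (Q | Q)) -> (P -> Q)) -> (((~P & P) | (~Q | Q)) & (Q & P)) = 1 -> 1/6 = 1/6
~Q = ~1/6 = 0
~Q = ~1/6 = 0
~~Q = ~0 = 1
~Q -> ~~Q = 0 -> 1 = 1
P | Q = 1/2 | 1/6 = 1/2
(P | Q) -> Q = 1/2 -> 1/6 = 1/6
~P = ~1/2 = 0
~P -> P = 0 -> 1/2 = 1
P -> Q = 1/2 -> 1/6 = 1/6
~(P -> Q) = ~1/6 = 0
(~P -> P) -> ~(P -> Q) = 1 -> 0 = 0
((P | Q) -> Q) | ((~P -> P) -> ~(P -> Q)) = 1/6 | 0 = 1/6
(~Q -> ~~Q) & (((P | Q) -> Q) | ((~P -> P) -> ~(P -> Q))) = 1 & 1/6 = 1/6
(((P & (Q | Q)) -> (P -> Q)) -> (((~P & P) | (~Q | Q)) & (Q & P))) & ((~Q -> ~~Q) & (((P | Q) -> Q) | ((~P -> P) -> ~(P -> Q)))) = 1/6 & 1/6 = 1/6

1/6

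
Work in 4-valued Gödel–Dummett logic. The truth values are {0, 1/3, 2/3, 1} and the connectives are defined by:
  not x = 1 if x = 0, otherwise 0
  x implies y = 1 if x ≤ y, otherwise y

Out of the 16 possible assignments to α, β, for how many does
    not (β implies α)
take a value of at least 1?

α = 0, β = 0 ↦ 0  <
α = 0, β = 1/3 ↦ 1  ≥
α = 0, β = 2/3 ↦ 1  ≥
α = 0, β = 1 ↦ 1  ≥
α = 1/3, β = 0 ↦ 0  <
α = 1/3, β = 1/3 ↦ 0  <
α = 1/3, β = 2/3 ↦ 0  <
α = 1/3, β = 1 ↦ 0  <
α = 2/3, β = 0 ↦ 0  <
α = 2/3, β = 1/3 ↦ 0  <
α = 2/3, β = 2/3 ↦ 0  <
α = 2/3, β = 1 ↦ 0  <
α = 1, β = 0 ↦ 0  <
α = 1, β = 1/3 ↦ 0  <
α = 1, β = 2/3 ↦ 0  <
α = 1, β = 1 ↦ 0  <
So 3 of the 16 assignments meet the threshold.

3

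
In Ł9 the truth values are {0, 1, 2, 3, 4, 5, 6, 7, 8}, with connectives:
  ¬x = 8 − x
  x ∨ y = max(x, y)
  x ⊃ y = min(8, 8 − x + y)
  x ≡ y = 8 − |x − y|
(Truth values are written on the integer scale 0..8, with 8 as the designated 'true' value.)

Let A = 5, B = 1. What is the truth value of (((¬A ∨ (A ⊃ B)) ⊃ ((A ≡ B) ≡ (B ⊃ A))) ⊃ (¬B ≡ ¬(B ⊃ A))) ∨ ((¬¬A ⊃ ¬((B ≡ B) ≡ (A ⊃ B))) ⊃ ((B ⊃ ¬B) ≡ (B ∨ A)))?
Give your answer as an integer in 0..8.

6

¬A = ¬5 = 3
A ⊃ B = 5 ⊃ 1 = 4
¬A ∨ (A ⊃ B) = 3 ∨ 4 = 4
A ≡ B = 5 ≡ 1 = 4
B ⊃ A = 1 ⊃ 5 = 8
(A ≡ B) ≡ (B ⊃ A) = 4 ≡ 8 = 4
(¬A ∨ (A ⊃ B)) ⊃ ((A ≡ B) ≡ (B ⊃ A)) = 4 ⊃ 4 = 8
¬B = ¬1 = 7
B ⊃ A = 1 ⊃ 5 = 8
¬(B ⊃ A) = ¬8 = 0
¬B ≡ ¬(B ⊃ A) = 7 ≡ 0 = 1
((¬A ∨ (A ⊃ B)) ⊃ ((A ≡ B) ≡ (B ⊃ A))) ⊃ (¬B ≡ ¬(B ⊃ A)) = 8 ⊃ 1 = 1
¬A = ¬5 = 3
¬¬A = ¬3 = 5
B ≡ B = 1 ≡ 1 = 8
A ⊃ B = 5 ⊃ 1 = 4
(B ≡ B) ≡ (A ⊃ B) = 8 ≡ 4 = 4
¬((B ≡ B) ≡ (A ⊃ B)) = ¬4 = 4
¬¬A ⊃ ¬((B ≡ B) ≡ (A ⊃ B)) = 5 ⊃ 4 = 7
¬B = ¬1 = 7
B ⊃ ¬B = 1 ⊃ 7 = 8
B ∨ A = 1 ∨ 5 = 5
(B ⊃ ¬B) ≡ (B ∨ A) = 8 ≡ 5 = 5
(¬¬A ⊃ ¬((B ≡ B) ≡ (A ⊃ B))) ⊃ ((B ⊃ ¬B) ≡ (B ∨ A)) = 7 ⊃ 5 = 6
(((¬A ∨ (A ⊃ B)) ⊃ ((A ≡ B) ≡ (B ⊃ A))) ⊃ (¬B ≡ ¬(B ⊃ A))) ∨ ((¬¬A ⊃ ¬((B ≡ B) ≡ (A ⊃ B))) ⊃ ((B ⊃ ¬B) ≡ (B ∨ A))) = 1 ∨ 6 = 6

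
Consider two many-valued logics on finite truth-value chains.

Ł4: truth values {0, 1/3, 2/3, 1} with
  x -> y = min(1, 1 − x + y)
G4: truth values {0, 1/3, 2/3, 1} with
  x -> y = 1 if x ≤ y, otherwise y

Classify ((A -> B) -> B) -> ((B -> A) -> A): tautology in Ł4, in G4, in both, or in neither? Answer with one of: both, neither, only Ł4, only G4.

only Ł4

In Ł4: every assignment gives 1 — tautology.
In G4: at A = 1/3, B = 0 the value is 1/3 — not a tautology.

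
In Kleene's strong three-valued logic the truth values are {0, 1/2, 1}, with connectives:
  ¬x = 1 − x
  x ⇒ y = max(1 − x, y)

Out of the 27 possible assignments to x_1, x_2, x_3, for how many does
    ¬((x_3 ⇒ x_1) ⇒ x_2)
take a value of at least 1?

5

value 1: 5 assignments (counts)
value 1/2: 11 assignments
value 0: 11 assignments
So 5 of the 27 assignments meet the threshold.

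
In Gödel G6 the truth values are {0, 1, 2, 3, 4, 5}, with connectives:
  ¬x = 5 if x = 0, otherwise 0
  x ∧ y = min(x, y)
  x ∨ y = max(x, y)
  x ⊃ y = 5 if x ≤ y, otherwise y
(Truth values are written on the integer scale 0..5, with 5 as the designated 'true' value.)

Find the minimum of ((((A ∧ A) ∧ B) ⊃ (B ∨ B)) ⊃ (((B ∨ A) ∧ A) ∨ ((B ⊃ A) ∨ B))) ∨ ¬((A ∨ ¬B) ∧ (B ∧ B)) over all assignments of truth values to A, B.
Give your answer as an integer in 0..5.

Take A = 1, B = 2:
A ∧ A = 1 ∧ 1 = 1
(A ∧ A) ∧ B = 1 ∧ 2 = 1
B ∨ B = 2 ∨ 2 = 2
((A ∧ A) ∧ B) ⊃ (B ∨ B) = 1 ⊃ 2 = 5
B ∨ A = 2 ∨ 1 = 2
(B ∨ A) ∧ A = 2 ∧ 1 = 1
B ⊃ A = 2 ⊃ 1 = 1
(B ⊃ A) ∨ B = 1 ∨ 2 = 2
((B ∨ A) ∧ A) ∨ ((B ⊃ A) ∨ B) = 1 ∨ 2 = 2
(((A ∧ A) ∧ B) ⊃ (B ∨ B)) ⊃ (((B ∨ A) ∧ A) ∨ ((B ⊃ A) ∨ B)) = 5 ⊃ 2 = 2
¬B = ¬2 = 0
A ∨ ¬B = 1 ∨ 0 = 1
B ∧ B = 2 ∧ 2 = 2
(A ∨ ¬B) ∧ (B ∧ B) = 1 ∧ 2 = 1
¬((A ∨ ¬B) ∧ (B ∧ B)) = ¬1 = 0
((((A ∧ A) ∧ B) ⊃ (B ∨ B)) ⊃ (((B ∨ A) ∧ A) ∨ ((B ⊃ A) ∨ B))) ∨ ¬((A ∨ ¬B) ∧ (B ∧ B)) = 2 ∨ 0 = 2
No assignment yields a value below 2, so this is the minimum.

2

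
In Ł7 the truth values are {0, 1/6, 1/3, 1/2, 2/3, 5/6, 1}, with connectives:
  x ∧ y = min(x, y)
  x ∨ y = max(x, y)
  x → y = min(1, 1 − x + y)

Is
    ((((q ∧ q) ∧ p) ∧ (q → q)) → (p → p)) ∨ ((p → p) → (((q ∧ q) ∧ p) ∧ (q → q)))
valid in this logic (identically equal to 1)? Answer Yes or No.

At p = 1/6, q = 5/6, for instance:
q ∧ q = 5/6 ∧ 5/6 = 5/6
(q ∧ q) ∧ p = 5/6 ∧ 1/6 = 1/6
q → q = 5/6 → 5/6 = 1
((q ∧ q) ∧ p) ∧ (q → q) = 1/6 ∧ 1 = 1/6
p → p = 1/6 → 1/6 = 1
(((q ∧ q) ∧ p) ∧ (q → q)) → (p → p) = 1/6 → 1 = 1
(p → p) → (((q ∧ q) ∧ p) ∧ (q → q)) = 1 → 1/6 = 1/6
((((q ∧ q) ∧ p) ∧ (q → q)) → (p → p)) ∨ ((p → p) → (((q ∧ q) ∧ p) ∧ (q → q))) = 1 ∨ 1/6 = 1
and checking the remaining 48 assignments likewise gives ≥ 1 in every case.

Yes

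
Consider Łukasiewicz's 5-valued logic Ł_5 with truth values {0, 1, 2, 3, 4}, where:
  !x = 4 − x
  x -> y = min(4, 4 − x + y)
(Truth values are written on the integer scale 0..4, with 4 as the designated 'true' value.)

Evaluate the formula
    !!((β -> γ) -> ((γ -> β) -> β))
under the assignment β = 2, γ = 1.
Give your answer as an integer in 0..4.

β -> γ = 2 -> 1 = 3
γ -> β = 1 -> 2 = 4
(γ -> β) -> β = 4 -> 2 = 2
(β -> γ) -> ((γ -> β) -> β) = 3 -> 2 = 3
!((β -> γ) -> ((γ -> β) -> β)) = !3 = 1
!!((β -> γ) -> ((γ -> β) -> β)) = !1 = 3

3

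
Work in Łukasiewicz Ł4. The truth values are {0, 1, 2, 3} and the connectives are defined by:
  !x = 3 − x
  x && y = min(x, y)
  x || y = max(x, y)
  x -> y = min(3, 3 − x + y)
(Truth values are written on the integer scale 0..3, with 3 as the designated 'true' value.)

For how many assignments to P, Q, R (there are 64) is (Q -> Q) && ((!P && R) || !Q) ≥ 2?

value 3: 19 assignments (counts)
value 2: 21 assignments (counts)
value 1: 17 assignments
value 0: 7 assignments
So 40 of the 64 assignments meet the threshold.

40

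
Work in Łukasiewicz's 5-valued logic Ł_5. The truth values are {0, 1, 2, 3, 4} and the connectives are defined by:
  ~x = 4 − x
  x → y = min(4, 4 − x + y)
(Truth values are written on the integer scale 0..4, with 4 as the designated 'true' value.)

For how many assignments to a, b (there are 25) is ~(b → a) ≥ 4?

value 4: 1 assignment (counts)
value 3: 2 assignments
value 2: 3 assignments
value 1: 4 assignments
value 0: 15 assignments
So 1 of the 25 assignments meets the threshold.

1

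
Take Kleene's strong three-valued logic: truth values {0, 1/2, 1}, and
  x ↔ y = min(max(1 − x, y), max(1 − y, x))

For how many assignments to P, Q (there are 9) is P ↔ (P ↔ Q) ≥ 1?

2

P = 0, Q = 0 ↦ 0  <
P = 0, Q = 1/2 ↦ 1/2  <
P = 0, Q = 1 ↦ 1  ≥
P = 1/2, Q = 0 ↦ 1/2  <
P = 1/2, Q = 1/2 ↦ 1/2  <
P = 1/2, Q = 1 ↦ 1/2  <
P = 1, Q = 0 ↦ 0  <
P = 1, Q = 1/2 ↦ 1/2  <
P = 1, Q = 1 ↦ 1  ≥
So 2 of the 9 assignments meet the threshold.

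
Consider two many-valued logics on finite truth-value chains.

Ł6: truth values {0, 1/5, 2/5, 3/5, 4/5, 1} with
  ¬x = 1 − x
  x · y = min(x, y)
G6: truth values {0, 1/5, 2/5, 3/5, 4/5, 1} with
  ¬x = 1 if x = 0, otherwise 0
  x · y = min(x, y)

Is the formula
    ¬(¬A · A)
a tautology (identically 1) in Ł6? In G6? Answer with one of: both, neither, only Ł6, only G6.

In Ł6: at A = 1/5 the value is 4/5 — not a tautology.
In G6: every assignment gives 1 — tautology.

only G6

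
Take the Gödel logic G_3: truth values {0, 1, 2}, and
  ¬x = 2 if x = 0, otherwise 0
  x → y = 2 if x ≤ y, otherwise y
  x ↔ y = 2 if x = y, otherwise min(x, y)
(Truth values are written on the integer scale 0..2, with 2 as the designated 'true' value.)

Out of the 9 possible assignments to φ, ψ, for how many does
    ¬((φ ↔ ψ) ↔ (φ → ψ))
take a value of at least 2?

2

φ = 0, ψ = 0 ↦ 0  <
φ = 0, ψ = 1 ↦ 2  ≥
φ = 0, ψ = 2 ↦ 2  ≥
φ = 1, ψ = 0 ↦ 0  <
φ = 1, ψ = 1 ↦ 0  <
φ = 1, ψ = 2 ↦ 0  <
φ = 2, ψ = 0 ↦ 0  <
φ = 2, ψ = 1 ↦ 0  <
φ = 2, ψ = 2 ↦ 0  <
So 2 of the 9 assignments meet the threshold.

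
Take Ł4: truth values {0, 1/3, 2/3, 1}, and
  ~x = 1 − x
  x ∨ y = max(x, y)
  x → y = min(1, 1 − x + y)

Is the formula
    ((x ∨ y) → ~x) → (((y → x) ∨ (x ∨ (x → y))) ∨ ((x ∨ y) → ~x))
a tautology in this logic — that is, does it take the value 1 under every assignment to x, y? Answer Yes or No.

Yes

x = 0, y = 0 ↦ 1
x = 0, y = 1/3 ↦ 1
x = 0, y = 2/3 ↦ 1
x = 0, y = 1 ↦ 1
x = 1/3, y = 0 ↦ 1
x = 1/3, y = 1/3 ↦ 1
x = 1/3, y = 2/3 ↦ 1
x = 1/3, y = 1 ↦ 1
x = 2/3, y = 0 ↦ 1
x = 2/3, y = 1/3 ↦ 1
x = 2/3, y = 2/3 ↦ 1
x = 2/3, y = 1 ↦ 1
x = 1, y = 0 ↦ 1
x = 1, y = 1/3 ↦ 1
x = 1, y = 2/3 ↦ 1
x = 1, y = 1 ↦ 1
Every assignment gives a value ≥ 1.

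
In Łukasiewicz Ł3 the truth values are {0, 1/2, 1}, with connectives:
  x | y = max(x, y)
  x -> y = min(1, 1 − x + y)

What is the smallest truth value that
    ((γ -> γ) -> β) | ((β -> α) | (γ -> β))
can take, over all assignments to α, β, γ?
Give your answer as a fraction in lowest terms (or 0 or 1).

Take α = 0, β = 1/2, γ = 1:
γ -> γ = 1 -> 1 = 1
(γ -> γ) -> β = 1 -> 1/2 = 1/2
β -> α = 1/2 -> 0 = 1/2
γ -> β = 1 -> 1/2 = 1/2
(β -> α) | (γ -> β) = 1/2 | 1/2 = 1/2
((γ -> γ) -> β) | ((β -> α) | (γ -> β)) = 1/2 | 1/2 = 1/2
No assignment yields a value below 1/2, so this is the minimum.

1/2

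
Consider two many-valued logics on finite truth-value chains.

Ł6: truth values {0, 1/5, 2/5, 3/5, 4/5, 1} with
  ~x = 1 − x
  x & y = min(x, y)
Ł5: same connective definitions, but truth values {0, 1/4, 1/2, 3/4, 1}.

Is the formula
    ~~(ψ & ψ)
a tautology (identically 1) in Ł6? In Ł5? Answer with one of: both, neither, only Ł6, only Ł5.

neither

In Ł6: at ψ = 0 the value is 0 — not a tautology.
In Ł5: at ψ = 0 the value is 0 — not a tautology.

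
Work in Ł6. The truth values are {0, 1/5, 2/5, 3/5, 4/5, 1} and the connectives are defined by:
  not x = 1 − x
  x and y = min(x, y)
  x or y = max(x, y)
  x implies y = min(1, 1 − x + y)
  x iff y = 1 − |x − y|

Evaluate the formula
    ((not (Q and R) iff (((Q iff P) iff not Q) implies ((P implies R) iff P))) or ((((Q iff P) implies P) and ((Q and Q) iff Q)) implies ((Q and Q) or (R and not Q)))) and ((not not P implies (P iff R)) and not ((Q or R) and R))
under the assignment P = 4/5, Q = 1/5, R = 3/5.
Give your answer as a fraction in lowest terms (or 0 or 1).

2/5

Q and R = 1/5 and 3/5 = 1/5
not (Q and R) = not 1/5 = 4/5
Q iff P = 1/5 iff 4/5 = 2/5
not Q = not 1/5 = 4/5
(Q iff P) iff not Q = 2/5 iff 4/5 = 3/5
P implies R = 4/5 implies 3/5 = 4/5
(P implies R) iff P = 4/5 iff 4/5 = 1
((Q iff P) iff not Q) implies ((P implies R) iff P) = 3/5 implies 1 = 1
not (Q and R) iff (((Q iff P) iff not Q) implies ((P implies R) iff P)) = 4/5 iff 1 = 4/5
Q iff P = 1/5 iff 4/5 = 2/5
(Q iff P) implies P = 2/5 implies 4/5 = 1
Q and Q = 1/5 and 1/5 = 1/5
(Q and Q) iff Q = 1/5 iff 1/5 = 1
((Q iff P) implies P) and ((Q and Q) iff Q) = 1 and 1 = 1
Q and Q = 1/5 and 1/5 = 1/5
not Q = not 1/5 = 4/5
R and not Q = 3/5 and 4/5 = 3/5
(Q and Q) or (R and not Q) = 1/5 or 3/5 = 3/5
(((Q iff P) implies P) and ((Q and Q) iff Q)) implies ((Q and Q) or (R and not Q)) = 1 implies 3/5 = 3/5
(not (Q and R) iff (((Q iff P) iff not Q) implies ((P implies R) iff P))) or ((((Q iff P) implies P) and ((Q and Q) iff Q)) implies ((Q and Q) or (R and not Q))) = 4/5 or 3/5 = 4/5
not P = not 4/5 = 1/5
not not P = not 1/5 = 4/5
P iff R = 4/5 iff 3/5 = 4/5
not not P implies (P iff R) = 4/5 implies 4/5 = 1
Q or R = 1/5 or 3/5 = 3/5
(Q or R) and R = 3/5 and 3/5 = 3/5
not ((Q or R) and R) = not 3/5 = 2/5
(not not P implies (P iff R)) and not ((Q or R) and R) = 1 and 2/5 = 2/5
((not (Q and R) iff (((Q iff P) iff not Q) implies ((P implies R) iff P))) or ((((Q iff P) implies P) and ((Q and Q) iff Q)) implies ((Q and Q) or (R and not Q)))) and ((not not P implies (P iff R)) and not ((Q or R) and R)) = 4/5 and 2/5 = 2/5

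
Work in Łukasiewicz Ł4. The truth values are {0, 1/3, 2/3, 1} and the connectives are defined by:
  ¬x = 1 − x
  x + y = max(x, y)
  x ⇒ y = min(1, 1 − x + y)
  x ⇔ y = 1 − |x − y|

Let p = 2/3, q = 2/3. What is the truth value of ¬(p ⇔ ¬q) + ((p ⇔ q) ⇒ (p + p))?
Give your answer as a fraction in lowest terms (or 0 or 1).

¬q = ¬2/3 = 1/3
p ⇔ ¬q = 2/3 ⇔ 1/3 = 2/3
¬(p ⇔ ¬q) = ¬2/3 = 1/3
p ⇔ q = 2/3 ⇔ 2/3 = 1
p + p = 2/3 + 2/3 = 2/3
(p ⇔ q) ⇒ (p + p) = 1 ⇒ 2/3 = 2/3
¬(p ⇔ ¬q) + ((p ⇔ q) ⇒ (p + p)) = 1/3 + 2/3 = 2/3

2/3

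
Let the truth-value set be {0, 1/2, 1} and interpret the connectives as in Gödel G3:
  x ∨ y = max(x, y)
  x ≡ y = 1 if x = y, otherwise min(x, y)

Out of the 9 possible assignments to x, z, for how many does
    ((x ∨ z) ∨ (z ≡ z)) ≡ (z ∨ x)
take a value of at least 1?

5

x = 0, z = 0 ↦ 0  <
x = 0, z = 1/2 ↦ 1/2  <
x = 0, z = 1 ↦ 1  ≥
x = 1/2, z = 0 ↦ 1/2  <
x = 1/2, z = 1/2 ↦ 1/2  <
x = 1/2, z = 1 ↦ 1  ≥
x = 1, z = 0 ↦ 1  ≥
x = 1, z = 1/2 ↦ 1  ≥
x = 1, z = 1 ↦ 1  ≥
So 5 of the 9 assignments meet the threshold.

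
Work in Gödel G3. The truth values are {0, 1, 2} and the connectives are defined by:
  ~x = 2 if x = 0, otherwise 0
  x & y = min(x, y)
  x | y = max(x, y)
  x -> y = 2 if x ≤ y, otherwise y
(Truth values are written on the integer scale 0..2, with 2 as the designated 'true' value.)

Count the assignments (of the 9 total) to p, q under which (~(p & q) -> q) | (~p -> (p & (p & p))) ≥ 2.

7

p = 0, q = 0 ↦ 0  <
p = 0, q = 1 ↦ 1  <
p = 0, q = 2 ↦ 2  ≥
p = 1, q = 0 ↦ 2  ≥
p = 1, q = 1 ↦ 2  ≥
p = 1, q = 2 ↦ 2  ≥
p = 2, q = 0 ↦ 2  ≥
p = 2, q = 1 ↦ 2  ≥
p = 2, q = 2 ↦ 2  ≥
So 7 of the 9 assignments meet the threshold.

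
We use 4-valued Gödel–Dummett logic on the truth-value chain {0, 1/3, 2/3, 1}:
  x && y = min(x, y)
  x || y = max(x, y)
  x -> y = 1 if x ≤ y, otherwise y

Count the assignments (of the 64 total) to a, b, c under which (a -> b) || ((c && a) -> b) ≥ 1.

50

value 1: 50 assignments (counts)
value 2/3: 1 assignment
value 1/3: 4 assignments
value 0: 9 assignments
So 50 of the 64 assignments meet the threshold.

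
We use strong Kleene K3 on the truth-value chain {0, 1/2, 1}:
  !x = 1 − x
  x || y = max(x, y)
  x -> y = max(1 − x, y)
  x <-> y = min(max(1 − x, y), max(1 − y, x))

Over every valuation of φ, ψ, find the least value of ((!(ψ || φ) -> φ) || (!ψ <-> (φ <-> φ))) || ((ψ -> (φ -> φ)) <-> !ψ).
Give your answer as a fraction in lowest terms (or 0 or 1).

1/2

Take φ = 0, ψ = 1/2:
ψ || φ = 1/2 || 0 = 1/2
!(ψ || φ) = !1/2 = 1/2
!(ψ || φ) -> φ = 1/2 -> 0 = 1/2
!ψ = !1/2 = 1/2
φ <-> φ = 0 <-> 0 = 1
!ψ <-> (φ <-> φ) = 1/2 <-> 1 = 1/2
(!(ψ || φ) -> φ) || (!ψ <-> (φ <-> φ)) = 1/2 || 1/2 = 1/2
φ -> φ = 0 -> 0 = 1
ψ -> (φ -> φ) = 1/2 -> 1 = 1
!ψ = !1/2 = 1/2
(ψ -> (φ -> φ)) <-> !ψ = 1 <-> 1/2 = 1/2
((!(ψ || φ) -> φ) || (!ψ <-> (φ <-> φ))) || ((ψ -> (φ -> φ)) <-> !ψ) = 1/2 || 1/2 = 1/2
No assignment yields a value below 1/2, so this is the minimum.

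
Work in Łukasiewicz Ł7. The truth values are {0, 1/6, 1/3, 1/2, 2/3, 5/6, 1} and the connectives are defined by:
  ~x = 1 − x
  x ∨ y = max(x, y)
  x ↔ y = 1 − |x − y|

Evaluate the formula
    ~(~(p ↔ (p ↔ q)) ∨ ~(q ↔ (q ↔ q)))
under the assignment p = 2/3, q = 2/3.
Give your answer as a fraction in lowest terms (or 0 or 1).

2/3

p ↔ q = 2/3 ↔ 2/3 = 1
p ↔ (p ↔ q) = 2/3 ↔ 1 = 2/3
~(p ↔ (p ↔ q)) = ~2/3 = 1/3
q ↔ q = 2/3 ↔ 2/3 = 1
q ↔ (q ↔ q) = 2/3 ↔ 1 = 2/3
~(q ↔ (q ↔ q)) = ~2/3 = 1/3
~(p ↔ (p ↔ q)) ∨ ~(q ↔ (q ↔ q)) = 1/3 ∨ 1/3 = 1/3
~(~(p ↔ (p ↔ q)) ∨ ~(q ↔ (q ↔ q))) = ~1/3 = 2/3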